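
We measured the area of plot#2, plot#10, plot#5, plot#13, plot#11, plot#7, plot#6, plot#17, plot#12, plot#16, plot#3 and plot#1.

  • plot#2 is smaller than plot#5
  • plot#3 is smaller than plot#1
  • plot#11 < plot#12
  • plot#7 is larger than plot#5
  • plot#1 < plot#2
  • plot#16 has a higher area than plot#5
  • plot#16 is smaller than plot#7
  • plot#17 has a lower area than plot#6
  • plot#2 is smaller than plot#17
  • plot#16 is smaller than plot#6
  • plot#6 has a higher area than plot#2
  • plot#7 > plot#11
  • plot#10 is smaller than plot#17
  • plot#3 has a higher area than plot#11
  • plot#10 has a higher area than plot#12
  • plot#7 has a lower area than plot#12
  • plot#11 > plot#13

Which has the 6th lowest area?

plot#5

Piecing the relations together gives one ordering: plot#13 < plot#11 < plot#3 < plot#1 < plot#2 < plot#5 < plot#16 < plot#7 < plot#12 < plot#10 < plot#17 < plot#6.
Counting 6 from the smallest end gives plot#5.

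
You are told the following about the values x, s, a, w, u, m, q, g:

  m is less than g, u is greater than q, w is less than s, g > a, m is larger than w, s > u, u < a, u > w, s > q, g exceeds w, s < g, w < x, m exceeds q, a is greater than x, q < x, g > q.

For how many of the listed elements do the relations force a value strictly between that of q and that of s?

1

The relations place q below s. An element lies strictly between them when it is forced above q and also forced below s.
Above q: {u, m, x, a, g}. Below s: {w, u}.
Intersection: {u} — 1.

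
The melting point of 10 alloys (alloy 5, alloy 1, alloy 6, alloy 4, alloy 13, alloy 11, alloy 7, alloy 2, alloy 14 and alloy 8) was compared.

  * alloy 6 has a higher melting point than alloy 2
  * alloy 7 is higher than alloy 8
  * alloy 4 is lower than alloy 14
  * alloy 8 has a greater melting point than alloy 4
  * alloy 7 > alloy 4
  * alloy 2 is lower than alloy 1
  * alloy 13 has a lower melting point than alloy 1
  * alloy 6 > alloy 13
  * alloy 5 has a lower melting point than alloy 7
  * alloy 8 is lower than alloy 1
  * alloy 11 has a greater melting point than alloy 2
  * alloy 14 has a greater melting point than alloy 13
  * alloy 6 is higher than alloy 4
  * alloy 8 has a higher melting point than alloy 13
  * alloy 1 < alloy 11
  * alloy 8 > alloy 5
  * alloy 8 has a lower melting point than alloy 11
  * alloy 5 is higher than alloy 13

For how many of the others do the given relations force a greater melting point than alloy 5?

The elements the relations force above alloy 5 are alloy 8, alloy 1, alloy 7, alloy 11 — no chain reaches any other.
That is 4.

4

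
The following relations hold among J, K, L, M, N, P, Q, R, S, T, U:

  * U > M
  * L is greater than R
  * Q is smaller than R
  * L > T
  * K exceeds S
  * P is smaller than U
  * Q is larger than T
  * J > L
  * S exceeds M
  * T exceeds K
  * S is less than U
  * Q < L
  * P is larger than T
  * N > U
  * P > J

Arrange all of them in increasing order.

M < S < K < T < Q < R < L < J < P < U < N

Each adjacent pair is fixed by a given relation: M < S; S < K; K < T; T < Q; Q < R; R < L; L < J; J < P; P < U; U < N. Chaining them end to end gives the full order.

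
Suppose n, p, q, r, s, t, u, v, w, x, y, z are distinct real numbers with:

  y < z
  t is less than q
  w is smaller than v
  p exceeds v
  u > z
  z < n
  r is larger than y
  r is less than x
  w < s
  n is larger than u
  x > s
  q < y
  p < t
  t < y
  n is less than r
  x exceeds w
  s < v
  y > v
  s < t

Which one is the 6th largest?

Chaining the given pairs: w < s < v < p < t < q < y < z < u < n < r < x.
The 6th largest is y.

y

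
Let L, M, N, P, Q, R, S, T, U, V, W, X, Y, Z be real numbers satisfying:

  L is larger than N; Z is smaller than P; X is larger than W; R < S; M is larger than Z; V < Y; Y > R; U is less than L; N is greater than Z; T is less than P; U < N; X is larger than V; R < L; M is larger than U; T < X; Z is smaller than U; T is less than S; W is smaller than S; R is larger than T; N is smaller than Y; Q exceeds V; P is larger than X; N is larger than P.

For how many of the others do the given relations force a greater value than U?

4

Directly above U: M, N, L.
One step further: Y (4 so far).
Nothing else is reachable above U; 4 in all.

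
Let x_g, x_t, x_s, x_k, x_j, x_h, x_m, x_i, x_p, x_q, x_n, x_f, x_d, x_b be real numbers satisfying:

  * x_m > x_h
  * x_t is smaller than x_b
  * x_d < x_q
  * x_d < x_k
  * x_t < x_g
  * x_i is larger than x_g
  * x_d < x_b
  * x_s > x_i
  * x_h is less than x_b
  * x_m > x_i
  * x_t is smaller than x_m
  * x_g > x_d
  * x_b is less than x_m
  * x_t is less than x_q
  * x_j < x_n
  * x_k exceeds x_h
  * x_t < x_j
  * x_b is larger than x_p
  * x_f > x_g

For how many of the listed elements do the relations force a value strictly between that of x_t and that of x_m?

The relations place x_t below x_m. An element lies strictly between them when it is forced above x_t and also forced below x_m.
Above x_t: {x_g, x_f, x_j, x_i, x_q, x_b, x_n, x_s}. Below x_m: {x_d, x_g, x_p, x_i, x_h, x_b}.
Intersection: {x_g, x_i, x_b} — 3.

3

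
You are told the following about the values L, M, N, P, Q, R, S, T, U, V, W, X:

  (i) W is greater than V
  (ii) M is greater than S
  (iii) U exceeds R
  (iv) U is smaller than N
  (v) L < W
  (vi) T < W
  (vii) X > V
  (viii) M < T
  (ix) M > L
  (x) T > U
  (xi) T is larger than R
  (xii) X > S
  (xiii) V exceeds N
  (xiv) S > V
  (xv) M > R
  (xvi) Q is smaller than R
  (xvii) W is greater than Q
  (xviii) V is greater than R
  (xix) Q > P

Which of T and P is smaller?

P

The relevant relations are P < Q; Q < R; R < U; U < N; N < V; V < S; S < M; M < T.
Together: P < Q < R < U < N < V < S < M < T.
So P < T; P is the smaller of the two.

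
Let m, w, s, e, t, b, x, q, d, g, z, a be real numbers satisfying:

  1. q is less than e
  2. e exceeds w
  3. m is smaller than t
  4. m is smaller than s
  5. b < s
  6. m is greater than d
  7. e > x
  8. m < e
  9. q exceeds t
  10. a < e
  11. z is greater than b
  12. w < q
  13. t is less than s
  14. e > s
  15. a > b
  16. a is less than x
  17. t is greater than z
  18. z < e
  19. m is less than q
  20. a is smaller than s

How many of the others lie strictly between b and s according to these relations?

3

Chaining upward from b reaches: z, a, x, t, q, e.
Chaining downward from s reaches: d, z, a, m, t.
Strictly between b and s are those in both lists: z, a, t — 3 elements.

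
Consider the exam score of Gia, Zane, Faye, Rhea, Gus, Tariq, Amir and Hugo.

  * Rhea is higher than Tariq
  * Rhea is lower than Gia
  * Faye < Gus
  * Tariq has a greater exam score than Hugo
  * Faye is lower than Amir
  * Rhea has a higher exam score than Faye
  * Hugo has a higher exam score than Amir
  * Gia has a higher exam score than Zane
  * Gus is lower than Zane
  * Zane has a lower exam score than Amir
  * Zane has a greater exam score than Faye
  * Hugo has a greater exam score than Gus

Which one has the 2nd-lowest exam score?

Chaining the given pairs: Faye < Gus < Zane < Amir < Hugo < Tariq < Rhea < Gia.
Counting 2 from the smallest end gives Gus.

Gus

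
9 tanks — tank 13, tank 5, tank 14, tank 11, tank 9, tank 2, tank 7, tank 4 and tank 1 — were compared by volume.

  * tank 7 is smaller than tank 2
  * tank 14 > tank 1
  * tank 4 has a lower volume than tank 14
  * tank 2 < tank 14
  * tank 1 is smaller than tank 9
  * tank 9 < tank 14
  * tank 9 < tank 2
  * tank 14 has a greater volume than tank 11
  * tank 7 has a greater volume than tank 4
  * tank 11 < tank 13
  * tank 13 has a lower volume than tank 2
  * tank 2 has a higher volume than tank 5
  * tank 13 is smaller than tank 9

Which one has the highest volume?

tank 14

tank 1 is not greatest since tank 1 < tank 9; tank 11 is not greatest since tank 11 < tank 13; tank 13 is not greatest since tank 13 < tank 9; tank 4 is not greatest since tank 4 < tank 14; tank 9 is not greatest since tank 9 < tank 14; tank 5 is not greatest since tank 5 < tank 2; tank 7 is not greatest since tank 7 < tank 2; tank 2 is not greatest since tank 2 < tank 14.
Only tank 14 has nothing above it, so tank 14 is the highest volume.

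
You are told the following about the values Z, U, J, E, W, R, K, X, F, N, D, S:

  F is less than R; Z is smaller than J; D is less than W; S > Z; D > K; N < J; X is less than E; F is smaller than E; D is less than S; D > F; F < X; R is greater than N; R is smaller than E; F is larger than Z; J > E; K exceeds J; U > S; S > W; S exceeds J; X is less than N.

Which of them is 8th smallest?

Chaining the given pairs: Z < F < X < N < R < E < J < K < D < W < S < U.
The 8th smallest is K.

K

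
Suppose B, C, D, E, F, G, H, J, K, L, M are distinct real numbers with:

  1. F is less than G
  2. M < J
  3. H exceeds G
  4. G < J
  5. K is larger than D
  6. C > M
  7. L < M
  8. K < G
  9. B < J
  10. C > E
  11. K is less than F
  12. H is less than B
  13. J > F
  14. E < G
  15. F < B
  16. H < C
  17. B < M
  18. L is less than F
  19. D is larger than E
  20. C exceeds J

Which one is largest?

C

Chaining downward from C: directly below it, E, H, M, J; then L, F, G, B; then K; then D.
That covers every other element, and nothing is given above C, so C is the largest.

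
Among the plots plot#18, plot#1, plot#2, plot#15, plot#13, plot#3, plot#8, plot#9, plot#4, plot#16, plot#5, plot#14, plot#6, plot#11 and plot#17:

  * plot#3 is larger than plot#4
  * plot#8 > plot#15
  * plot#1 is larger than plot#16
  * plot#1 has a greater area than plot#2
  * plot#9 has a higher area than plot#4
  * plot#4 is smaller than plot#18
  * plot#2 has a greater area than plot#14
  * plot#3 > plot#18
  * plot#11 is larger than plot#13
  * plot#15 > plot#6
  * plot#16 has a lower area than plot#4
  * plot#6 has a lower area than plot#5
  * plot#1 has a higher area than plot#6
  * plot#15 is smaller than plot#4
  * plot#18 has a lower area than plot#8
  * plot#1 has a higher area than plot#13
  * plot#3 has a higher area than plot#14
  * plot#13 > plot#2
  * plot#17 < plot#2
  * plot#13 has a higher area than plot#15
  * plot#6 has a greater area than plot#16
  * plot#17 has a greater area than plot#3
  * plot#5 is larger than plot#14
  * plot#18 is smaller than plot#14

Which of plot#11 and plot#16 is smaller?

plot#16

Link the given pairs in sequence: plot#16 < plot#6; plot#6 < plot#15; plot#15 < plot#4; plot#4 < plot#18; plot#18 < plot#14; plot#14 < plot#3; plot#3 < plot#17; plot#17 < plot#2; plot#2 < plot#13; plot#13 < plot#11.
Chaining these gives plot#16 < plot#6 < plot#15 < plot#4 < plot#18 < plot#14 < plot#3 < plot#17 < plot#2 < plot#13 < plot#11.
So plot#16 < plot#11; plot#16 is the smaller of the two.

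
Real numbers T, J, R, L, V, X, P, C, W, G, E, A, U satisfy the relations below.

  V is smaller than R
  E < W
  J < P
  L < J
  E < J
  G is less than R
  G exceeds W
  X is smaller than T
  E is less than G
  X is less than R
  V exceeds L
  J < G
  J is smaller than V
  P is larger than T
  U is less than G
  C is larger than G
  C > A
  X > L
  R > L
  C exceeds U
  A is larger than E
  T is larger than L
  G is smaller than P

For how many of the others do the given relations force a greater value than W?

From W the given relations immediately reach G.
From those, P, C, R — 4 in total.
No other element is forced above W by the given relations, so the count is 4.

4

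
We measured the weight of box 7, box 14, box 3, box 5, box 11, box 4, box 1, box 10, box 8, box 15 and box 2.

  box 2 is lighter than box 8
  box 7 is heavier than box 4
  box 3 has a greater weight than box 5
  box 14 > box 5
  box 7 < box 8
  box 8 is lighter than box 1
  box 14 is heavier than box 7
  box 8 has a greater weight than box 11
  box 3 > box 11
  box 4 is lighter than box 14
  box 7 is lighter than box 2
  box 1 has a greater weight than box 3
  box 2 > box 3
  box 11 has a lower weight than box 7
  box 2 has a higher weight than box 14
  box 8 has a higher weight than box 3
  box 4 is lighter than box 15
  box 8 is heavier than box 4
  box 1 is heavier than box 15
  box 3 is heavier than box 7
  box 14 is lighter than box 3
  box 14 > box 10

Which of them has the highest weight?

box 5 is not greatest since box 5 < box 3; box 4 is not greatest since box 4 < box 14; box 11 is not greatest since box 11 < box 7; box 10 is not greatest since box 10 < box 14; box 7 is not greatest since box 7 < box 8; box 15 is not greatest since box 15 < box 1; box 14 is not greatest since box 14 < box 2; box 3 is not greatest since box 3 < box 1; box 2 is not greatest since box 2 < box 8; box 8 is not greatest since box 8 < box 1.
Only box 1 has nothing above it, so box 1 is the highest weight.

box 1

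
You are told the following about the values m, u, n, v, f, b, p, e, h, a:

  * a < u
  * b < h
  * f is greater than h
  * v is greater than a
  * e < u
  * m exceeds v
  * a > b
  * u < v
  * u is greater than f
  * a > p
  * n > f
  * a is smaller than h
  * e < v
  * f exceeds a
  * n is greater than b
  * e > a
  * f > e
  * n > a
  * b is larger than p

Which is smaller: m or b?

b

The relevant relations are b < a; a < h; h < f; f < u; u < v; v < m.
Together: b < a < h < f < u < v < m.
So b < m; b is the smaller of the two.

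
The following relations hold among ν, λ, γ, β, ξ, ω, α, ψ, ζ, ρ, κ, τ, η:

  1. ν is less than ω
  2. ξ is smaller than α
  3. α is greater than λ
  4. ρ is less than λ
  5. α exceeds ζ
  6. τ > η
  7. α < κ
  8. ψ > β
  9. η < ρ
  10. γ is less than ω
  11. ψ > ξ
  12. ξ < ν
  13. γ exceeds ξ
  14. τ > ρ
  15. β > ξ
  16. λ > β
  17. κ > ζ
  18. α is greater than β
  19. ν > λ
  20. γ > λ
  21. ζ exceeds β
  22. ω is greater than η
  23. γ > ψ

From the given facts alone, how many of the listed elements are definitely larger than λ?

Directly above λ: α, ν, γ.
One step further: ω, κ (5 so far).
Nothing else is reachable above λ; 5 in all.

5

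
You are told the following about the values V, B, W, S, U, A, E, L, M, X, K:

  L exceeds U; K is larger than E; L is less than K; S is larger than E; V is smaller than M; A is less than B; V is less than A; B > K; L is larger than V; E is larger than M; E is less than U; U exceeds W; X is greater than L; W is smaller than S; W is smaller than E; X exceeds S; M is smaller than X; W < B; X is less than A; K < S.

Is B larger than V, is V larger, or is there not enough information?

B

The relevant relations are V < M; M < E; E < U; U < L; L < K; K < S; S < X; X < A; A < B.
Chaining these gives V < M < E < U < L < K < S < X < A < B.
So B is larger.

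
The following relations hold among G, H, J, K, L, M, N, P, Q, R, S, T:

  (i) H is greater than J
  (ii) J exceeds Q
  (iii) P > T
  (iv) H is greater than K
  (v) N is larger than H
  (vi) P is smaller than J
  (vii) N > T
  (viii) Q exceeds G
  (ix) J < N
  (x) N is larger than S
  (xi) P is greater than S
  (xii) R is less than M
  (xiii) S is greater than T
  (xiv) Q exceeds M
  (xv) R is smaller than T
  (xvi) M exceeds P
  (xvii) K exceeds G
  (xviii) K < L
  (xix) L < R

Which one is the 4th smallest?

R

The consecutive relations fix a unique order: G < K < L < R < T < S < P < M < Q < J < H < N.
The 4th smallest is R.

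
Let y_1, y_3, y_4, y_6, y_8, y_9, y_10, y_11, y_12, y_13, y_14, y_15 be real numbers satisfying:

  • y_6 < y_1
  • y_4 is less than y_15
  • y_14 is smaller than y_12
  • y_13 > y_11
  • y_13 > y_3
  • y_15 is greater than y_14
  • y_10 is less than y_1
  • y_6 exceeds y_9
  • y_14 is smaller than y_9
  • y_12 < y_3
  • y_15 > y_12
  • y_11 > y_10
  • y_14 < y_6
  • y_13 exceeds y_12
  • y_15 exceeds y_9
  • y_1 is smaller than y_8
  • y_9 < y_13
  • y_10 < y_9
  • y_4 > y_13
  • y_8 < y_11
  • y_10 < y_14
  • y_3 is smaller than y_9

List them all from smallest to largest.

y_10 < y_14 < y_12 < y_3 < y_9 < y_6 < y_1 < y_8 < y_11 < y_13 < y_4 < y_15

The consecutive links are each given: y_10 < y_14; y_14 < y_12; y_12 < y_3; y_3 < y_9; y_9 < y_6; y_6 < y_1; y_1 < y_8; y_8 < y_11; y_11 < y_13; y_13 < y_4; y_4 < y_15.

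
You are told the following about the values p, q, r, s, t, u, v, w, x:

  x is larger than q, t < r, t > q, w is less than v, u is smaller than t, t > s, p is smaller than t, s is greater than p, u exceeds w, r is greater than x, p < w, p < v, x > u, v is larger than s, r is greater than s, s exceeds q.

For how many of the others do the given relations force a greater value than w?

From w the given relations immediately reach u, v.
From those, x, t — 4 in total.
From those, r — 5 in total.
Nothing else is reachable above w; 5 in all.

5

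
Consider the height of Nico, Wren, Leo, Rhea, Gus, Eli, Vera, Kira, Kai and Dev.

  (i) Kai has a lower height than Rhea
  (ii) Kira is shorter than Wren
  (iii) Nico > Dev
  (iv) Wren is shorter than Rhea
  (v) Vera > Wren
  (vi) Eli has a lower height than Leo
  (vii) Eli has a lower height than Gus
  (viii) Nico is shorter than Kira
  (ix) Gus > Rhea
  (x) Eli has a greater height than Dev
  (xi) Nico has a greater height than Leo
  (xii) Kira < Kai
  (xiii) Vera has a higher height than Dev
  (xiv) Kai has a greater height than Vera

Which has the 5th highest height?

Chaining the given pairs: Dev < Eli < Leo < Nico < Kira < Wren < Vera < Kai < Rhea < Gus.
Counting 5 from the largest end gives Wren.

Wren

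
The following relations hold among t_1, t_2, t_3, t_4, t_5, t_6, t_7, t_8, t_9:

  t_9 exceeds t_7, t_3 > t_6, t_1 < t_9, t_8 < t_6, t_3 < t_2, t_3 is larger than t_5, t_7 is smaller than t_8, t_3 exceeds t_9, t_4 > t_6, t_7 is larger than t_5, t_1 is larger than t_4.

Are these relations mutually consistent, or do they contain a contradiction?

Every relation is compatible with t_5 < t_7 < t_8 < t_6 < t_4 < t_1 < t_9 < t_3 < t_2; the set is consistent.

consistent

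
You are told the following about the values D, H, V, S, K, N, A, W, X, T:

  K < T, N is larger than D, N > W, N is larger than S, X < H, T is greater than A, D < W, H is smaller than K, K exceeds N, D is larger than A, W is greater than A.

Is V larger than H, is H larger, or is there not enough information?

Following every chain through V: nothing is chained to V.
H is not reached, and no chain runs the other way from H to V.
So the given relations leave the order of V and H undetermined.

undetermined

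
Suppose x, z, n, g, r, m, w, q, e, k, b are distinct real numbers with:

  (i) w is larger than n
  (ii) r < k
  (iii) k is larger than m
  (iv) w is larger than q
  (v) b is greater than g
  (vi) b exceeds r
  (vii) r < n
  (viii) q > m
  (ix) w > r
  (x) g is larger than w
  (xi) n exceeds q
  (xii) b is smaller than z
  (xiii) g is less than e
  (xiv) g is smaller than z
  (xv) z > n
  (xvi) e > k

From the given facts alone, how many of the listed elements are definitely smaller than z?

The elements the relations force below z are r, m, q, n, w, g, b — no chain reaches any other.
That is 7.

7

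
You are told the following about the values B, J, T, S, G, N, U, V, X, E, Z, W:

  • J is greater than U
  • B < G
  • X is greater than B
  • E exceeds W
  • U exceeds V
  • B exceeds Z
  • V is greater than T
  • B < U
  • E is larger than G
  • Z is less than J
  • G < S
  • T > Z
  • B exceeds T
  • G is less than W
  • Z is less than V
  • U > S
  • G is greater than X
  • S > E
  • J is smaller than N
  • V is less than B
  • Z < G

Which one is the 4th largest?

S

The consecutive relations fix a unique order: Z < T < V < B < X < G < W < E < S < U < J < N.
The 4th largest is S.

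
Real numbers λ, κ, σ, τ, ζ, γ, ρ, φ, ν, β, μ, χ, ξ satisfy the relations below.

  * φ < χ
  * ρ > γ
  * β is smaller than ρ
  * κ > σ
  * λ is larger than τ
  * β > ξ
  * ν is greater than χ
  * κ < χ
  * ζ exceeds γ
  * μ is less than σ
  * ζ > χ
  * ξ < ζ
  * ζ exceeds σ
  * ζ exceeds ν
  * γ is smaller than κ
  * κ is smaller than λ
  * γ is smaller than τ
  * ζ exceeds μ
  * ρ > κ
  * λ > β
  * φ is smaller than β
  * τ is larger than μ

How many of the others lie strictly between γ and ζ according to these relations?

Chaining upward from γ reaches: κ, τ, χ, ρ, ν, λ.
Chaining downward from ζ reaches: μ, σ, κ, φ, ξ, χ, ν.
Strictly between γ and ζ are those in both lists: κ, χ, ν — 3 elements.

3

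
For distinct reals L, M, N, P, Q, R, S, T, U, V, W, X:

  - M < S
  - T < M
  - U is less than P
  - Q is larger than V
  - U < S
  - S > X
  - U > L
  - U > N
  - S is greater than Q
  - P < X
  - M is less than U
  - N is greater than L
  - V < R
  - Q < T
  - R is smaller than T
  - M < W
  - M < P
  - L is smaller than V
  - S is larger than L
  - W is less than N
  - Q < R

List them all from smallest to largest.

L < V < Q < R < T < M < W < N < U < P < X < S

The consecutive links are each given: L < V; V < Q; Q < R; R < T; T < M; M < W; W < N; N < U; U < P; P < X; X < S.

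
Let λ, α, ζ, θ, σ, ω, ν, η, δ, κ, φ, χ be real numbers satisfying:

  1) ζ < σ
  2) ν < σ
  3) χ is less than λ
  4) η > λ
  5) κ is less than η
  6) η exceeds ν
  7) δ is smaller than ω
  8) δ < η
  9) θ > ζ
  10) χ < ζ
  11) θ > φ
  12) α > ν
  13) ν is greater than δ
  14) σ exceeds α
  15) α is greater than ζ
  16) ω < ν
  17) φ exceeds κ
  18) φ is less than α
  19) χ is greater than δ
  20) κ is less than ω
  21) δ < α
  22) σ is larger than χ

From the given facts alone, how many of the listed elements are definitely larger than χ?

Directly above χ: λ, ζ, σ.
One step further: η, α, θ (6 so far).
No other element is forced above χ by the given relations, so the count is 6.

6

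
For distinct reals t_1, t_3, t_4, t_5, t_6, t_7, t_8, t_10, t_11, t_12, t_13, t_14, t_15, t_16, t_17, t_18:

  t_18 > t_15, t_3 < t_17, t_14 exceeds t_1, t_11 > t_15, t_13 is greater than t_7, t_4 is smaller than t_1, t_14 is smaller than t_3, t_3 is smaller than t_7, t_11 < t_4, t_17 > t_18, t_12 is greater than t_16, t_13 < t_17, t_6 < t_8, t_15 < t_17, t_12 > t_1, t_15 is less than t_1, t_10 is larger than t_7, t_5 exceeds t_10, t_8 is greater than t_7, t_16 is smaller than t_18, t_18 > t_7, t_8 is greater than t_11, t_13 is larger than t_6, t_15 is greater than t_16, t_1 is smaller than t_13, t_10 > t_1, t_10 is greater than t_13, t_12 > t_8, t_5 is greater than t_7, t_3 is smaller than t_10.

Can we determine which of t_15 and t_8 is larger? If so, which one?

t_15 < t_11 and t_11 < t_4 give t_15 < t_4.
Then t_4 < t_1 extends the chain to t_1.
Then t_1 < t_14 extends the chain to t_14.
Then t_14 < t_3 extends the chain to t_3.
Then t_3 < t_7 extends the chain to t_7.
With t_7 < t_8: t_15 < t_11 < t_4 < t_1 < t_14 < t_3 < t_7 < t_8.
So t_8 is larger.

t_8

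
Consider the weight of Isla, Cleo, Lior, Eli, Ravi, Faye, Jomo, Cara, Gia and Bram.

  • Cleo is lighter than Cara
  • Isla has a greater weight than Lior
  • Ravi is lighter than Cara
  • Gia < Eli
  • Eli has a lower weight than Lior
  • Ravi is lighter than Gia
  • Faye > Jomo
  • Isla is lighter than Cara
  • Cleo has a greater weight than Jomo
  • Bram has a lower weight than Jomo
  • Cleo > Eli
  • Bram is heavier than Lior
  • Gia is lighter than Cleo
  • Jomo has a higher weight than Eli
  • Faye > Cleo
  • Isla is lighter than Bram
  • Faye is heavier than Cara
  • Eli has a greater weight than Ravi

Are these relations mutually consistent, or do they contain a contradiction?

consistent

Every relation is compatible with Ravi < Gia < Eli < Lior < Isla < Bram < Jomo < Cleo < Cara < Faye; the set is consistent.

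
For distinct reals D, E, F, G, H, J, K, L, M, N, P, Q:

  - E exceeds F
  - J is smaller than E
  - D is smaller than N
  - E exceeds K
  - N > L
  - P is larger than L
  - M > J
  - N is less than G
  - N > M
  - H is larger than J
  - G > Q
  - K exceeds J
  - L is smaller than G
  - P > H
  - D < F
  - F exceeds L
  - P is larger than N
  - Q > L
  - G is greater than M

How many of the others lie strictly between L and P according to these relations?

1

The relations place L below P. An element lies strictly between them when it is forced above L and also forced below P.
Above L: {Q, N, G, F, E}. Below P: {D, J, M, N, H}.
Intersection: {N} — 1.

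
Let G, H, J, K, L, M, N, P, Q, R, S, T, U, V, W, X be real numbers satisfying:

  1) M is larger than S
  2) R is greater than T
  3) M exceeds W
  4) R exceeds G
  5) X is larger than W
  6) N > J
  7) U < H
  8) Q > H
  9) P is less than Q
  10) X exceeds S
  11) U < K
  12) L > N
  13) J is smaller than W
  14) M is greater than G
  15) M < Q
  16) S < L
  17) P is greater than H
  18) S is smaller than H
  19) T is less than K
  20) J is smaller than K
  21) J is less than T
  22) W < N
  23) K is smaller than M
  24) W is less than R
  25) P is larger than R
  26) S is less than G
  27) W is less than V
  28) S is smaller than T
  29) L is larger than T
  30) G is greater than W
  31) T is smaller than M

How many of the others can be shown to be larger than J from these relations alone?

12

The elements the relations force above J are T, K, W, G, R, P, M, X, N, Q, V, L — no chain reaches any other.
That is 12.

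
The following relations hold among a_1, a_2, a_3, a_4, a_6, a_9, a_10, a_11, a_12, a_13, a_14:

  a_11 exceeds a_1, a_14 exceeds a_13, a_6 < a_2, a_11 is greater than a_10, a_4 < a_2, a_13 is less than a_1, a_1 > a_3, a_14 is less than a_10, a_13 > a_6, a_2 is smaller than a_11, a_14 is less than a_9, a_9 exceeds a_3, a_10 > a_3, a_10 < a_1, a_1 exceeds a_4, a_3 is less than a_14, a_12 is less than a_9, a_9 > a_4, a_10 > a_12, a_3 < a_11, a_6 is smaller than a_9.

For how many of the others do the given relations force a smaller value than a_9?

6

Directly below a_9: a_6, a_3, a_4, a_12, a_14.
One step further: a_13 (6 so far).
Nothing else is reachable below a_9; 6 in all.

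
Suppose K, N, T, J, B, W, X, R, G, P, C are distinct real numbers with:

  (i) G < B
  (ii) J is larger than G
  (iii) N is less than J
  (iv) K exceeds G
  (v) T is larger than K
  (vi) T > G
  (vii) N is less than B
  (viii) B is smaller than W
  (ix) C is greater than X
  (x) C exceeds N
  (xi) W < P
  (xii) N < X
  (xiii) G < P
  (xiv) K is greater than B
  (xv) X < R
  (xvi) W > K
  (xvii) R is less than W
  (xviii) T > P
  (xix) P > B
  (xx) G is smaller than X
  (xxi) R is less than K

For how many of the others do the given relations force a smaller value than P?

7

Directly below P: G, B, W.
One step further: N, R, K (6 so far).
One step further: X (7 so far).
No other element is forced below P by the given relations, so the count is 7.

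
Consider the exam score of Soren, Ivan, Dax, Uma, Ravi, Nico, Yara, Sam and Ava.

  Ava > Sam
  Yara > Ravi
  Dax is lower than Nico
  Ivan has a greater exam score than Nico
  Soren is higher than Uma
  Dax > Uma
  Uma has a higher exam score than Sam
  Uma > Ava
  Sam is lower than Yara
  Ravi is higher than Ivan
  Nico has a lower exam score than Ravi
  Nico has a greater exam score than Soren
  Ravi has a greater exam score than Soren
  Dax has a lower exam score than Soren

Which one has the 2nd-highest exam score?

Piecing the relations together gives one ordering: Sam < Ava < Uma < Dax < Soren < Nico < Ivan < Ravi < Yara.
The 2nd largest is Ravi.

Ravi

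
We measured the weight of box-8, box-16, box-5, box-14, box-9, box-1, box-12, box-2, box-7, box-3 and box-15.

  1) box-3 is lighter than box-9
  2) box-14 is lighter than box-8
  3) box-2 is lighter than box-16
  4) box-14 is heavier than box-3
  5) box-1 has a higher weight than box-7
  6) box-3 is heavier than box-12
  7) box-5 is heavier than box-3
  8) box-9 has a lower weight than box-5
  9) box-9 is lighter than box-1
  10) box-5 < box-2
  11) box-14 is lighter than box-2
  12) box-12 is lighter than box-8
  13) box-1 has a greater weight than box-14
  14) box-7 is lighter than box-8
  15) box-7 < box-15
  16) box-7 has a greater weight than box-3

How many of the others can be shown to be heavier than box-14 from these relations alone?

4

From box-14 the given relations immediately reach box-2, box-8, box-1.
From those, box-16 — 4 in total.
Nothing else is reachable above box-14; 4 in all.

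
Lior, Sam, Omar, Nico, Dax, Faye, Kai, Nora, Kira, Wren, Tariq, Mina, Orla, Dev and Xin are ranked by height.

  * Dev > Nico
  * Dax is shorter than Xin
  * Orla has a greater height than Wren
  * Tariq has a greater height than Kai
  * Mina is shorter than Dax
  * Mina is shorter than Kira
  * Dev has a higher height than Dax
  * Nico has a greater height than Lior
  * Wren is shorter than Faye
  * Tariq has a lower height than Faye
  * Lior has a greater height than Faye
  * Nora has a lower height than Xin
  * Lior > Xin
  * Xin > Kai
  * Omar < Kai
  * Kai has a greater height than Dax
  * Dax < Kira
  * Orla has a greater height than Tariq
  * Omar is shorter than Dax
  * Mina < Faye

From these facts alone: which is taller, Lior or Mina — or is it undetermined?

Lior

Mina < Dax and Dax < Kai give Mina < Kai.
Then Kai < Tariq extends the chain to Tariq.
With Tariq < Faye: Mina < Dax < Kai < Tariq < Faye.
With Faye < Lior: Mina < Dax < Kai < Tariq < Faye < Lior.
So Lior is taller.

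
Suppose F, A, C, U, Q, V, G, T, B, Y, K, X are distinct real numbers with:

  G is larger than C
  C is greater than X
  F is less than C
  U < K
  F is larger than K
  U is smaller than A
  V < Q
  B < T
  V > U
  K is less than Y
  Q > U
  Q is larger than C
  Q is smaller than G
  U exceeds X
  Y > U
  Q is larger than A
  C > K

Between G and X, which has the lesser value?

Link the given pairs in sequence: X < U; U < K; K < F; F < C; C < Q; Q < G.
Together: X < U < K < F < C < Q < G.
So X < G; X is the smaller of the two.

X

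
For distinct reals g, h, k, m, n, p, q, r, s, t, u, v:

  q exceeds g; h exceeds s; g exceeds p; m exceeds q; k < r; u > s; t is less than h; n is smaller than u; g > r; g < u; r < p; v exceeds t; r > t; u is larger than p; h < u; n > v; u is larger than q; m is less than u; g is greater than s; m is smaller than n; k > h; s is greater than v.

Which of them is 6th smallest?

r

Chaining the given pairs: t < v < s < h < k < r < p < g < q < m < n < u.
The 6th smallest is r.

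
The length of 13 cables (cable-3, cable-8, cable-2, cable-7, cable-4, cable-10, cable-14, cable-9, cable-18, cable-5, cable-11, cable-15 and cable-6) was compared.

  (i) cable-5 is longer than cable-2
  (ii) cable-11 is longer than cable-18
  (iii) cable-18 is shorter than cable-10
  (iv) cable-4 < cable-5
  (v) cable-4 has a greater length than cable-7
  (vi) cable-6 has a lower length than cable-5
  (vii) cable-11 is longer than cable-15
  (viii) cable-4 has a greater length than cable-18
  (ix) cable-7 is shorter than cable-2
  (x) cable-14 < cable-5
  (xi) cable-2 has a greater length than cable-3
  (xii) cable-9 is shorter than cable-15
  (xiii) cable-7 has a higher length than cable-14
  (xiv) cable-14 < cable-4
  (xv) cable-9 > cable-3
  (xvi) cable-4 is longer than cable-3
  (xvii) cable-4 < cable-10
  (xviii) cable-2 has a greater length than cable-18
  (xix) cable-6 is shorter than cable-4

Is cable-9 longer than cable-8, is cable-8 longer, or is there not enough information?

Following every chain through cable-9: above cable-9 we get cable-15, cable-11; below cable-9 we get cable-3.
cable-8 is not reached, and no chain runs the other way from cable-8 to cable-9.
So the given relations leave the order of cable-9 and cable-8 undetermined.

undetermined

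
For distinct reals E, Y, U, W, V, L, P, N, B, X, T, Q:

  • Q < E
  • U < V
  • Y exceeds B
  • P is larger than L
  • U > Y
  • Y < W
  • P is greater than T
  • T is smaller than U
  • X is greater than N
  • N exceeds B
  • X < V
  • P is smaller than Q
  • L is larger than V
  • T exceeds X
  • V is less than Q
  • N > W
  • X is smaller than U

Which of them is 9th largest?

N

Chaining the given pairs: B < Y < W < N < X < T < U < V < L < P < Q < E.
Counting 9 from the largest end gives N.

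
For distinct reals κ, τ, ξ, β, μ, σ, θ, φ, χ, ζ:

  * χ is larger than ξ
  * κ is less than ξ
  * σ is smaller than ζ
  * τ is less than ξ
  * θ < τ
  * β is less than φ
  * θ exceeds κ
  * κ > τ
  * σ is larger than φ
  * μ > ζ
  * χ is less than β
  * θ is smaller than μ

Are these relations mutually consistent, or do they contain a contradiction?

inconsistent

Chaining the given relations yields θ < τ < κ, so θ < κ. But one relation states κ < θ. These cannot both hold.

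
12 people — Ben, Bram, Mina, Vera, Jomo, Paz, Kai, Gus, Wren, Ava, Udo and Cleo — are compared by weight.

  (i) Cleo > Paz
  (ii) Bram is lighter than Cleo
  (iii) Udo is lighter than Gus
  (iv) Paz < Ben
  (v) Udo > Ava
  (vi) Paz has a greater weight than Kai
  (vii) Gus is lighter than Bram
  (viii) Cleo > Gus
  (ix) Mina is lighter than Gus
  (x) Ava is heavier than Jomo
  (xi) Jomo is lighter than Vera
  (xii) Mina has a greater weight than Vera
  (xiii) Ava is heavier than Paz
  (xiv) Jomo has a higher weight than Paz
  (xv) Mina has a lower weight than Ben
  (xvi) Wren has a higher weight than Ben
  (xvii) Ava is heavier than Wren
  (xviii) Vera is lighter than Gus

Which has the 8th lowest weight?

Chaining the given pairs: Kai < Paz < Jomo < Vera < Mina < Ben < Wren < Ava < Udo < Gus < Bram < Cleo.
The 8th smallest is Ava.

Ava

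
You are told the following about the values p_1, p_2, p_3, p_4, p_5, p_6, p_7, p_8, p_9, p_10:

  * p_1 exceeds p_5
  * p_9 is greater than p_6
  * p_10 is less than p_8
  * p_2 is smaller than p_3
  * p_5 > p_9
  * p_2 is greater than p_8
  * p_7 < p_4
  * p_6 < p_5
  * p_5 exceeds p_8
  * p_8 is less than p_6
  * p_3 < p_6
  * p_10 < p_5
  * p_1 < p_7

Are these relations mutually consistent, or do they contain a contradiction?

consistent

Every relation is compatible with p_10 < p_8 < p_2 < p_3 < p_6 < p_9 < p_5 < p_1 < p_7 < p_4; the set is consistent.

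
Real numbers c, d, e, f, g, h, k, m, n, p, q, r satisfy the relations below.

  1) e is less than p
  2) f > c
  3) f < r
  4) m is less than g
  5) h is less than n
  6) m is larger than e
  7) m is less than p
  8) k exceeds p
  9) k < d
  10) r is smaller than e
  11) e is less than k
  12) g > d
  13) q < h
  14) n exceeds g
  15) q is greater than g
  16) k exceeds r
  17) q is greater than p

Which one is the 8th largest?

Piecing the relations together gives one ordering: c < f < r < e < m < p < k < d < g < q < h < n.
The 8th largest is m.

m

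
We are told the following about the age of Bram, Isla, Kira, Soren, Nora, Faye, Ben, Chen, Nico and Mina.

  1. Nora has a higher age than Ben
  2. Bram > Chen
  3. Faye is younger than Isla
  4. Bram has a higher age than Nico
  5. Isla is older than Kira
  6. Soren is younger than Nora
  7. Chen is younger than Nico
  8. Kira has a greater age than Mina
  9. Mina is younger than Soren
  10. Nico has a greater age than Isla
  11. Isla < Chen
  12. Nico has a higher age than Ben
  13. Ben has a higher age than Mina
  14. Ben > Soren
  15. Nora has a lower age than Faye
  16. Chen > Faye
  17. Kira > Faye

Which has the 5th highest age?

Kira

The consecutive relations fix a unique order: Mina < Soren < Ben < Nora < Faye < Kira < Isla < Chen < Nico < Bram.
Counting 5 from the largest end gives Kira.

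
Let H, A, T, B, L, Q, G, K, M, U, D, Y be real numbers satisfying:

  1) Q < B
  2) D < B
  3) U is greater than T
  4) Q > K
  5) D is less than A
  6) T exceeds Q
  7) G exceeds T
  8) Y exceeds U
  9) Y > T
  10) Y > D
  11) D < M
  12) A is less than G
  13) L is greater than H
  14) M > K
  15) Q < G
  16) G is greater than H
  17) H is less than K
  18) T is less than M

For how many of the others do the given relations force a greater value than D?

5

From D the given relations immediately reach B, A, Y, M.
From those, G — 5 in total.
No other element is forced above D by the given relations, so the count is 5.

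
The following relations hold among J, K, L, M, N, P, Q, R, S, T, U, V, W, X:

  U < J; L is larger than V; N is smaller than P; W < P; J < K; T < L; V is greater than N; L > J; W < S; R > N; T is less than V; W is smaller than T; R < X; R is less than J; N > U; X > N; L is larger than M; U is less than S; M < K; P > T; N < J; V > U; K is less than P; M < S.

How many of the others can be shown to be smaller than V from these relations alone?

Directly below V: U, N, T.
One step further: W (4 so far).
No other element is forced below V by the given relations, so the count is 4.

4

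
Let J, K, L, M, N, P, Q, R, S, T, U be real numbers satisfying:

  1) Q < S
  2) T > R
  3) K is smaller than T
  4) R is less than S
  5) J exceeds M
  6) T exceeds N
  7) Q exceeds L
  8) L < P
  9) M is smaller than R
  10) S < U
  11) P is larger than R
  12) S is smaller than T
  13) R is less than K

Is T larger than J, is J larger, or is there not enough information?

undetermined

Following every chain through J: below J we get M.
T is not reached, and no chain runs the other way from T to J.
So the given relations leave the order of J and T undetermined.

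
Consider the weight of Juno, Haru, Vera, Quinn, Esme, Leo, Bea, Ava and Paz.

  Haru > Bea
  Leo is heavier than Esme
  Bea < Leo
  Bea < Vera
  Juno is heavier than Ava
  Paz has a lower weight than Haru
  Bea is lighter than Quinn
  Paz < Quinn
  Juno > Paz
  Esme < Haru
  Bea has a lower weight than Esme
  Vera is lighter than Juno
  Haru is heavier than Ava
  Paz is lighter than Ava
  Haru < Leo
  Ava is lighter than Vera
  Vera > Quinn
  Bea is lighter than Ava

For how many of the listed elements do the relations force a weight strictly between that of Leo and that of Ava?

The relations place Ava below Leo. An element lies strictly between them when it is forced above Ava and also forced below Leo.
Above Ava: {Vera, Juno, Haru}. Below Leo: {Paz, Bea, Esme, Haru}.
Intersection: {Haru} — 1.

1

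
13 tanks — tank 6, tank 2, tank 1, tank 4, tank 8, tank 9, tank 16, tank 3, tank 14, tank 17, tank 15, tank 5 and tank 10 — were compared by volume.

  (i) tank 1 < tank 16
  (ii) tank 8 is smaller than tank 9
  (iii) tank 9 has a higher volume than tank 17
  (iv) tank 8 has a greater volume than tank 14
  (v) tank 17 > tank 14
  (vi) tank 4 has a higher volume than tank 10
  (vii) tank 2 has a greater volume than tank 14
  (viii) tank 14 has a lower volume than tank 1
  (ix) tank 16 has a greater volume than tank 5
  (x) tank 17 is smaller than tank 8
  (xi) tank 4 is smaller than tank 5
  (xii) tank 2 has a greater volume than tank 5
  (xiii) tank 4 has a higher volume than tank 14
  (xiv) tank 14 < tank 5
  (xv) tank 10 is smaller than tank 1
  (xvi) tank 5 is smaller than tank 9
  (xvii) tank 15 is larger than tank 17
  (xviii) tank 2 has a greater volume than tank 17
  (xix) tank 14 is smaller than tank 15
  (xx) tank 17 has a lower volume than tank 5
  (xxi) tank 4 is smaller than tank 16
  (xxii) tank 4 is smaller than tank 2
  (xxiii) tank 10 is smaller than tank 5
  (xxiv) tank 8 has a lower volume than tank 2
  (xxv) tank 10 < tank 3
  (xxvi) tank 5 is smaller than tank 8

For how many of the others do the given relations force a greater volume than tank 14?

9

The elements the relations force above tank 14 are tank 17, tank 15, tank 4, tank 1, tank 5, tank 16, tank 8, tank 2, tank 9 — no chain reaches any other.
That is 9.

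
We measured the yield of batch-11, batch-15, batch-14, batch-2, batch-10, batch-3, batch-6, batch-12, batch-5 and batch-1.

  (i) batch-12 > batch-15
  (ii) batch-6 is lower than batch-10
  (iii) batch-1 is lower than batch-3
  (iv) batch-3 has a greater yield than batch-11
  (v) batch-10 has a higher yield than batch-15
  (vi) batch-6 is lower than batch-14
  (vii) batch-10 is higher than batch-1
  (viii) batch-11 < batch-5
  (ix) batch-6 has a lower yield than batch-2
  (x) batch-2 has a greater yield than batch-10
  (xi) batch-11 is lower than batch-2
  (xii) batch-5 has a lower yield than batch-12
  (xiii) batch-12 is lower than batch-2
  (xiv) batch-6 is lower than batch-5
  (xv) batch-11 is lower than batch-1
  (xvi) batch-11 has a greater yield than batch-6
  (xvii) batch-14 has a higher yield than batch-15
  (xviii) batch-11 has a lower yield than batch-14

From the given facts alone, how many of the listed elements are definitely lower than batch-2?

Directly below batch-2: batch-6, batch-11, batch-10, batch-12.
One step further: batch-15, batch-5, batch-1 (7 so far).
No other element is forced below batch-2 by the given relations, so the count is 7.

7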